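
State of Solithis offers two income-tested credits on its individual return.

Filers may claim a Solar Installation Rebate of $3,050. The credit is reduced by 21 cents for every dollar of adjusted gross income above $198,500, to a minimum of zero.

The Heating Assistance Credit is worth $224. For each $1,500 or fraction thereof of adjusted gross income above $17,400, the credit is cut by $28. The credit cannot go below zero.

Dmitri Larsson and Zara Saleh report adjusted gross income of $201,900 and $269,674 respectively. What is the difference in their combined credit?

$2,336

Dmitri ($201,900): Solar Installation Rebate: 21% of the $3,400 excess over $198,500 is $714; credit = $3,050 − $714 = $2,336. Heating Assistance Credit: income exceeds $17,400 by $184,500 → 123 increments × $28 = $3,444 ≥ base, so the credit is $0. total $2,336 + $0 = $2,336
Zara ($269,674): Solar Installation Rebate: 21% of the $71,174 excess over $198,500 is $14,946.54 ≥ base, so the credit is $0. Heating Assistance Credit: income exceeds $17,400 by $252,274 → 169 increments × $28 = $4,732 ≥ base, so the credit is $0. total $0 + $0 = $0
Difference: |$2,336 − $0| = $2,336.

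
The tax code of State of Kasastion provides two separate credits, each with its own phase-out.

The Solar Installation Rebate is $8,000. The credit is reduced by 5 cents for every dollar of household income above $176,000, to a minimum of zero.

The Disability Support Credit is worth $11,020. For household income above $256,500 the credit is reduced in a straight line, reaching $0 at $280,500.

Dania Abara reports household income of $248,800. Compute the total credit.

$15,380

Solar Installation Rebate: 5% of the $72,800 excess over $176,000 is $3,640; credit = $8,000 − $3,640 = $4,360.
Disability Support Credit: $248,800 is at or below the $256,500 threshold, so the full $11,020 applies.
Total: $4,360 + $11,020 = $15,380.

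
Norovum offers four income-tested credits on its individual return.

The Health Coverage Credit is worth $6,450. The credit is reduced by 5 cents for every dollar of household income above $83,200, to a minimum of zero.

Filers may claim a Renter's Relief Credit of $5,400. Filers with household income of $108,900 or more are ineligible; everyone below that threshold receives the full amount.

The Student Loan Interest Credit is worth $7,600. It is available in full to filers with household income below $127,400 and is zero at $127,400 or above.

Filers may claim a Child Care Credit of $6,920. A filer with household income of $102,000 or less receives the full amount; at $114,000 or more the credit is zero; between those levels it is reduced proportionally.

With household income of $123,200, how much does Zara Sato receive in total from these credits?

Health Coverage Credit: 5% of the $40,000 excess over $83,200 is $2,000; credit = $6,450 − $2,000 = $4,450.
Renter's Relief Credit: $123,200 meets or exceeds the $108,900 cutoff, so the credit is $0.
Student Loan Interest Credit: $123,200 is below the $127,400 cutoff, so the full $7,600 applies.
Child Care Credit: $123,200 is at or above $114,000, so the credit is $0.
Total: $4,450 + $0 + $7,600 + $0 = $12,050.

$12,050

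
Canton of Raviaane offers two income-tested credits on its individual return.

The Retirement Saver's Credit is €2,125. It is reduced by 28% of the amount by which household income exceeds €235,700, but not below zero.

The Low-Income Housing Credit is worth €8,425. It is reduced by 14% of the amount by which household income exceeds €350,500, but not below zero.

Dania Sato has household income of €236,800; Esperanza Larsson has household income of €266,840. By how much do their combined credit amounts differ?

Dania (€236,800): Retirement Saver's Credit: 28% of the €1,100 excess over €235,700 is €308; credit = €2,125 − €308 = €1,817. Low-Income Housing Credit: €236,800 is at or below the €350,500 threshold, so the full €8,425 applies. total €1,817 + €8,425 = €10,242
Esperanza (€266,840): Retirement Saver's Credit: 28% of the €31,140 excess over €235,700 is €8,719.20 ≥ base, so the credit is €0. Low-Income Housing Credit: €266,840 is at or below the €350,500 threshold, so the full €8,425 applies. total €0 + €8,425 = €8,425
Difference: |€10,242 − €8,425| = €1,817.

€1,817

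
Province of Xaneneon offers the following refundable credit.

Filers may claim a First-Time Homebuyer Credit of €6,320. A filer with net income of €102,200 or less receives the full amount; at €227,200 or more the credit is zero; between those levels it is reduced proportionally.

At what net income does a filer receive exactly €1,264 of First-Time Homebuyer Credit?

€202,200

€1,264 is 1,264/6,320 of the full €6,320, so 5,056/6,320 of the €125,000 range has been used: income = €102,200 + €125,000 × 5,056/6,320 = €202,200.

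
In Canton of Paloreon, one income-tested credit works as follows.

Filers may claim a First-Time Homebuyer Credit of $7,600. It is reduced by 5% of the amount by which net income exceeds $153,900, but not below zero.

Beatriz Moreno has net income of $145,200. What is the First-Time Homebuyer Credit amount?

$7,600

First-Time Homebuyer Credit: $145,200 is at or below the $153,900 threshold, so the full $7,600 applies.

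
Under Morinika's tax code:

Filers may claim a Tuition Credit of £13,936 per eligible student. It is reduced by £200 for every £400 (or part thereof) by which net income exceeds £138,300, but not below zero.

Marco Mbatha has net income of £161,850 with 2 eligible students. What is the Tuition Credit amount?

£16,072

Tuition Credit: base = 2 × £13,936 = £27,872. income exceeds £138,300 by £23,550, which is 59 full-or-partial £400 increments; reduction = 59 × £200 = £11,800, leaving £16,072.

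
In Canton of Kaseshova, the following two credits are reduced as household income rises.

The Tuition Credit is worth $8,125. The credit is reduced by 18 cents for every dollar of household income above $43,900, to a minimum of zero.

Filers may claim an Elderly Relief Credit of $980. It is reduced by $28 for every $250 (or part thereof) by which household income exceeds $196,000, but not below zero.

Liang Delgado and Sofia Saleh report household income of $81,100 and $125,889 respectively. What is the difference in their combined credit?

$1,429

Liang ($81,100): Tuition Credit: 18% of the $37,200 excess over $43,900 is $6,696; credit = $8,125 − $6,696 = $1,429. Elderly Relief Credit: $81,100 is at or below the $196,000 threshold, so the full $980 applies. total $1,429 + $980 = $2,409
Sofia ($125,889): Tuition Credit: 18% of the $81,989 excess over $43,900 is $14,758.02 ≥ base, so the credit is $0. Elderly Relief Credit: $125,889 is at or below the $196,000 threshold, so the full $980 applies. total $0 + $980 = $980
Difference: |$2,409 − $980| = $1,429.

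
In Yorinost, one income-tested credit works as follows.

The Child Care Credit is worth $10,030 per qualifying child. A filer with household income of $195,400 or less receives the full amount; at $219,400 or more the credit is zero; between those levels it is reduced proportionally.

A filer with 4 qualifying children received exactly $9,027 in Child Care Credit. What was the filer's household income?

$214,000

Full credit = 4 × $10,030 = $40,120.
$9,027 is 9,027/40,120 of the full $40,120, so 31,093/40,120 of the $24,000 range has been used: income = $195,400 + $24,000 × 31,093/40,120 = $214,000.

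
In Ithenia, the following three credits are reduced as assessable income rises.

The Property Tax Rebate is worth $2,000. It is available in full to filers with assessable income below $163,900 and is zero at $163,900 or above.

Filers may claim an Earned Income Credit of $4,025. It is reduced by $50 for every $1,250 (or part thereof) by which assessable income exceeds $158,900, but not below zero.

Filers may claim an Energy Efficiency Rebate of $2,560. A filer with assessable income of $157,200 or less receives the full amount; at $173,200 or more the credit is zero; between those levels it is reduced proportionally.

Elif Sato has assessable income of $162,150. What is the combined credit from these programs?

$7,643

Property Tax Rebate: $162,150 is below the $163,900 cutoff, so the full $2,000 applies.
Earned Income Credit: income exceeds $158,900 by $3,250, which is 3 full-or-partial $1,250 increments; reduction = 3 × $50 = $150, leaving $3,875.
Energy Efficiency Rebate: $162,150 is $4,950 into a $16,000 phase-out range, leaving 11,050/16,000 of the credit: $2,560 × 11,050/16,000 = $1,768.
Total: $2,000 + $3,875 + $1,768 = $7,643.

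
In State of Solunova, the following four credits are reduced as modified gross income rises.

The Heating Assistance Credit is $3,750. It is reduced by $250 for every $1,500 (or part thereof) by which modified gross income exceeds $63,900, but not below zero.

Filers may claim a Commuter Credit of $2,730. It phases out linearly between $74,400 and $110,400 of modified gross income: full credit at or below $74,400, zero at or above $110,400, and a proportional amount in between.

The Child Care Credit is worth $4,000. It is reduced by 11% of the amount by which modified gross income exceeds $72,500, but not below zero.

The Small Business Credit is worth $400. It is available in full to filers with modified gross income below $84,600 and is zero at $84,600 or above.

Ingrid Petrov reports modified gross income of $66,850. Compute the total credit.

Heating Assistance Credit: income exceeds $63,900 by $2,950, which is 2 full-or-partial $1,500 increments; reduction = 2 × $250 = $500, leaving $3,250.
Commuter Credit: $66,850 is at or below the $74,400 threshold, so the full $2,730 applies.
Child Care Credit: $66,850 is at or below the $72,500 threshold, so the full $4,000 applies.
Small Business Credit: $66,850 is below the $84,600 cutoff, so the full $400 applies.
Total: $3,250 + $2,730 + $4,000 + $400 = $10,380.

$10,380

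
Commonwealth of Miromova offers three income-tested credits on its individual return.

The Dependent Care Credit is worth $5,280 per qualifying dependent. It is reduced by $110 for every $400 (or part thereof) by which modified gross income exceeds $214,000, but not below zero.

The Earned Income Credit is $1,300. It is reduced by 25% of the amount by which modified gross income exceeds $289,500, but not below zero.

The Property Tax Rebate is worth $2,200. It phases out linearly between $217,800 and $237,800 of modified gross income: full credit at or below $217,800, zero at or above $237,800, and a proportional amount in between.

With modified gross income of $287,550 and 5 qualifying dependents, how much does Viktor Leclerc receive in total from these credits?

Dependent Care Credit: base = 5 × $5,280 = $26,400. income exceeds $214,000 by $73,550, which is 184 full-or-partial $400 increments; reduction = 184 × $110 = $20,240, leaving $6,160.
Earned Income Credit: $287,550 is at or below the $289,500 threshold, so the full $1,300 applies.
Property Tax Rebate: $287,550 is at or above $237,800, so the credit is $0.
Total: $6,160 + $1,300 + $0 = $7,460.

$7,460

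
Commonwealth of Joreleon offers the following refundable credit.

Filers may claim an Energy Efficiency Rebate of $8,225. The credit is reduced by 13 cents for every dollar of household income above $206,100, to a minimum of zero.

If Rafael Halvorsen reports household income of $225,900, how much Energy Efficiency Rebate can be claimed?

Energy Efficiency Rebate: 13% of the $19,800 excess over $206,100 is $2,574; credit = $8,225 − $2,574 = $5,651.

$5,651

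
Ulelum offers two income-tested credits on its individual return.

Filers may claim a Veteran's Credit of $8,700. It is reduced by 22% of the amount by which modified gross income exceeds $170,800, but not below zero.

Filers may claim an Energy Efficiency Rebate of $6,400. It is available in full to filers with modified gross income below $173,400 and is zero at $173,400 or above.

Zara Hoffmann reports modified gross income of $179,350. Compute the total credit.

$6,819

Veteran's Credit: 22% of the $8,550 excess over $170,800 is $1,881; credit = $8,700 − $1,881 = $6,819.
Energy Efficiency Rebate: $179,350 meets or exceeds the $173,400 cutoff, so the credit is $0.
Total: $6,819 + $0 = $6,819.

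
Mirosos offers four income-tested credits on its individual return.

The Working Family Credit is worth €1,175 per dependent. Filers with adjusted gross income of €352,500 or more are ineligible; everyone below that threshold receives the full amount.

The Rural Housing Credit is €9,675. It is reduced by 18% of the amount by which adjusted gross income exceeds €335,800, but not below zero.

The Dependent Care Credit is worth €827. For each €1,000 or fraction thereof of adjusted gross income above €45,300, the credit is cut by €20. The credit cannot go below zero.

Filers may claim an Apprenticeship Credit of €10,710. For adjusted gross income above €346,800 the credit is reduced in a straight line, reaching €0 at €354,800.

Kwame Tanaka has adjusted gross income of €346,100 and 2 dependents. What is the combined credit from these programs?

Working Family Credit: base = 2 × €1,175 = €2,350. €346,100 is below the €352,500 cutoff, so the full €2,350 applies.
Rural Housing Credit: 18% of the €10,300 excess over €335,800 is €1,854; credit = €9,675 − €1,854 = €7,821.
Dependent Care Credit: income exceeds €45,300 by €300,800 → 301 increments × €20 = €6,020 ≥ base, so the credit is €0.
Apprenticeship Credit: €346,100 is at or below the €346,800 threshold, so the full €10,710 applies.
Total: €2,350 + €7,821 + €0 + €10,710 = €20,881.

€20,881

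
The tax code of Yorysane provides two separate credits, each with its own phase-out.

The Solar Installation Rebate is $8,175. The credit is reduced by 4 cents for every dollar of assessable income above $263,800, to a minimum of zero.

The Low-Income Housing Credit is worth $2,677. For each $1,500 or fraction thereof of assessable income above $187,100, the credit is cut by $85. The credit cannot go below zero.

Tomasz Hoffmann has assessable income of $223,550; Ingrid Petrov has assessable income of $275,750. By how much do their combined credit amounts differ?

$1,030

Tomasz ($223,550): Solar Installation Rebate: $223,550 is at or below the $263,800 threshold, so the full $8,175 applies. Low-Income Housing Credit: income exceeds $187,100 by $36,450, which is 25 full-or-partial $1,500 increments; reduction = 25 × $85 = $2,125, leaving $552. total $8,175 + $552 = $8,727
Ingrid ($275,750): Solar Installation Rebate: 4% of the $11,950 excess over $263,800 is $478; credit = $8,175 − $478 = $7,697. Low-Income Housing Credit: income exceeds $187,100 by $88,650 → 60 increments × $85 = $5,100 ≥ base, so the credit is $0. total $7,697 + $0 = $7,697
Difference: |$8,727 − $7,697| = $1,030.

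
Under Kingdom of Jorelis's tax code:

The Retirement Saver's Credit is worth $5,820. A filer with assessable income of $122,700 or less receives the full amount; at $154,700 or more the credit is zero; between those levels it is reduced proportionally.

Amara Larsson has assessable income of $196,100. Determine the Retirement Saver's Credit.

$0

Retirement Saver's Credit: $196,100 is at or above $154,700, so the credit is $0.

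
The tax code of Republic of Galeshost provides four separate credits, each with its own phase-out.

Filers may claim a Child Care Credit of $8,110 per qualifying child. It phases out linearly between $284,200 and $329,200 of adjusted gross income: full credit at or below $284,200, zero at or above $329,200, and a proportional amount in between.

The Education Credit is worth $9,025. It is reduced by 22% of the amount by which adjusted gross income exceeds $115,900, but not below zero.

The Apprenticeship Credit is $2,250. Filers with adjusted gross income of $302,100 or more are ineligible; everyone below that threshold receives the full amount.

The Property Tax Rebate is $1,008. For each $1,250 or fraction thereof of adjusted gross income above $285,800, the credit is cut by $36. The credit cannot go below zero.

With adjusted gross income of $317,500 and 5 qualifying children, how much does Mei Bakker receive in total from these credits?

$10,615

Child Care Credit: base = 5 × $8,110 = $40,550. $317,500 is $33,300 into a $45,000 phase-out range, leaving 11,700/45,000 of the credit: $40,550 × 11,700/45,000 = $10,543.
Education Credit: 22% of the $201,600 excess over $115,900 is $44,352 ≥ base, so the credit is $0.
Apprenticeship Credit: $317,500 meets or exceeds the $302,100 cutoff, so the credit is $0.
Property Tax Rebate: income exceeds $285,800 by $31,700, which is 26 full-or-partial $1,250 increments; reduction = 26 × $36 = $936, leaving $72.
Total: $10,543 + $0 + $0 + $72 = $10,615.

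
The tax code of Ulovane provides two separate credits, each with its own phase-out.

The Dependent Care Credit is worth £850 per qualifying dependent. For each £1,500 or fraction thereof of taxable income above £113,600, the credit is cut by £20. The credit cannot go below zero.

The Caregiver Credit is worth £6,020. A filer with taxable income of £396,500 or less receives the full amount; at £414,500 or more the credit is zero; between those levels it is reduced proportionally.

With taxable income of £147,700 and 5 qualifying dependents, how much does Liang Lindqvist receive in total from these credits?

Dependent Care Credit: base = 5 × £850 = £4,250. income exceeds £113,600 by £34,100, which is 23 full-or-partial £1,500 increments; reduction = 23 × £20 = £460, leaving £3,790.
Caregiver Credit: £147,700 is at or below the £396,500 threshold, so the full £6,020 applies.
Total: £3,790 + £6,020 = £9,810.

£9,810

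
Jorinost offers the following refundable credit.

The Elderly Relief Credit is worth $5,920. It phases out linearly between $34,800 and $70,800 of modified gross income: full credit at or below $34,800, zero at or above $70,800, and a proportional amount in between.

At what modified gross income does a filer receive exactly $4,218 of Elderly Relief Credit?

$45,150

$4,218 is 4,218/5,920 of the full $5,920, so 1,702/5,920 of the $36,000 range has been used: income = $34,800 + $36,000 × 1,702/5,920 = $45,150.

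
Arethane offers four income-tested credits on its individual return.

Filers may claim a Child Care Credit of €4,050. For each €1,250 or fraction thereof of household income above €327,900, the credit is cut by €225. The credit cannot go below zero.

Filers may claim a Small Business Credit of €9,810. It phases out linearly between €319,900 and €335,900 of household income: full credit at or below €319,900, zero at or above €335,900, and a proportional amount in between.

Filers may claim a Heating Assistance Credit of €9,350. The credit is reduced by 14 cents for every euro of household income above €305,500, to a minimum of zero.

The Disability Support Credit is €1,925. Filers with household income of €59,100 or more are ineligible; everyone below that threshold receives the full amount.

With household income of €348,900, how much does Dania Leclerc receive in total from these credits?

€3,499

Child Care Credit: income exceeds €327,900 by €21,000, which is 17 full-or-partial €1,250 increments; reduction = 17 × €225 = €3,825, leaving €225.
Small Business Credit: €348,900 is at or above €335,900, so the credit is €0.
Heating Assistance Credit: 14% of the €43,400 excess over €305,500 is €6,076; credit = €9,350 − €6,076 = €3,274.
Disability Support Credit: €348,900 meets or exceeds the €59,100 cutoff, so the credit is €0.
Total: €225 + €0 + €3,274 + €0 = €3,499.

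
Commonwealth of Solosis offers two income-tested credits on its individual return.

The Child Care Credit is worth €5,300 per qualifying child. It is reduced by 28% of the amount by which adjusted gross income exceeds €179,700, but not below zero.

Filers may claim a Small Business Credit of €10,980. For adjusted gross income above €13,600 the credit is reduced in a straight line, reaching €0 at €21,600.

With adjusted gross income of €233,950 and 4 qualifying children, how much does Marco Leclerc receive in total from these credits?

Child Care Credit: base = 4 × €5,300 = €21,200. 28% of the €54,250 excess over €179,700 is €15,190; credit = €21,200 − €15,190 = €6,010.
Small Business Credit: €233,950 is at or above €21,600, so the credit is €0.
Total: €6,010 + €0 = €6,010.

€6,010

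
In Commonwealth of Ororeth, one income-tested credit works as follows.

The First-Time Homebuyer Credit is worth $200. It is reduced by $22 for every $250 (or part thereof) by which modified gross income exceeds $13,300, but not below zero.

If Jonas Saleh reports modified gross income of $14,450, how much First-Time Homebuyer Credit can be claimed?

$90

First-Time Homebuyer Credit: income exceeds $13,300 by $1,150, which is 5 full-or-partial $250 increments; reduction = 5 × $22 = $110, leaving $90.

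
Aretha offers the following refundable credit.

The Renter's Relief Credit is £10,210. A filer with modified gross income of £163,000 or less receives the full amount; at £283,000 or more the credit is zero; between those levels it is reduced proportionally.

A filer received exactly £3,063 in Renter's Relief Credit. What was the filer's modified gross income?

£3,063 is 3,063/10,210 of the full £10,210, so 7,147/10,210 of the £120,000 range has been used: income = £163,000 + £120,000 × 7,147/10,210 = £247,000.

£247,000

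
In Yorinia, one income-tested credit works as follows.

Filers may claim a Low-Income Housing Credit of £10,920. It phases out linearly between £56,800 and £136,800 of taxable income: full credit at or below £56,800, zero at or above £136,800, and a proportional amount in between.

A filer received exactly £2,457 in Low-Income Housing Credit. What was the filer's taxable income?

£2,457 is 2,457/10,920 of the full £10,920, so 8,463/10,920 of the £80,000 range has been used: income = £56,800 + £80,000 × 8,463/10,920 = £118,800.

£118,800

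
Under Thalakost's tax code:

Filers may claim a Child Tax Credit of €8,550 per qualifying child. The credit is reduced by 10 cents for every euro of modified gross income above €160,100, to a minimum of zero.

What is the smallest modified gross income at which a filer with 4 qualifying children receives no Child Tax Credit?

€502,100

Full credit = 4 × €8,550 = €34,200.
The credit falls by 10% of each euro above €160,100, so it reaches zero when the excess is €34,200 / 10% = €342,000: income = €160,100 + €342,000 = €502,100.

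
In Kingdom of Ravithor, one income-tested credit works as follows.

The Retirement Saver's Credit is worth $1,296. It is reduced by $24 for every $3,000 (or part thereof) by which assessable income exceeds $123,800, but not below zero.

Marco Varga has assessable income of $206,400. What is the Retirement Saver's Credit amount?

$624

Retirement Saver's Credit: income exceeds $123,800 by $82,600, which is 28 full-or-partial $3,000 increments; reduction = 28 × $24 = $672, leaving $624.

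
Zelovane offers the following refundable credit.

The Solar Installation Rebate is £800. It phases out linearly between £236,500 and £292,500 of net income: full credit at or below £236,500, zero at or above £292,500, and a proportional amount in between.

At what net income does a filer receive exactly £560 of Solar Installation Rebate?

£253,300

£560 is 560/800 of the full £800, so 240/800 of the £56,000 range has been used: income = £236,500 + £56,000 × 240/800 = £253,300.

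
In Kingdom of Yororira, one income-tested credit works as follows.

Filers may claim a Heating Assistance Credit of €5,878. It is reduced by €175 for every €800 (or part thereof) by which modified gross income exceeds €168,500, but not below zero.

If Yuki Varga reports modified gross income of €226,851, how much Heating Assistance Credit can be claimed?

€0

Heating Assistance Credit: income exceeds €168,500 by €58,351 → 73 increments × €175 = €12,775 ≥ base, so the credit is €0.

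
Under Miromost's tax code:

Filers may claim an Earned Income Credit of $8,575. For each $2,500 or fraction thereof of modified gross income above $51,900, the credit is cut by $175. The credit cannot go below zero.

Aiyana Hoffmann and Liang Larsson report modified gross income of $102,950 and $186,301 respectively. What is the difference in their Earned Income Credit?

$4,900

Aiyana ($102,950): Earned Income Credit: income exceeds $51,900 by $51,050, which is 21 full-or-partial $2,500 increments; reduction = 21 × $175 = $3,675, leaving $4,900.
Liang ($186,301): Earned Income Credit: income exceeds $51,900 by $134,401 → 54 increments × $175 = $9,450 ≥ base, so the credit is $0.
Difference: |$4,900 − $0| = $4,900.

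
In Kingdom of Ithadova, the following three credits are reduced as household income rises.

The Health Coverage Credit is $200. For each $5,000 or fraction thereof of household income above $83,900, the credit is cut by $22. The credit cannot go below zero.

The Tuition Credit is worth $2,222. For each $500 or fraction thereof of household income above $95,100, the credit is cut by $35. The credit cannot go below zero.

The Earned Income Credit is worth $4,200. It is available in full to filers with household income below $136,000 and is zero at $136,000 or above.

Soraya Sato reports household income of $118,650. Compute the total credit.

$4,788

Health Coverage Credit: income exceeds $83,900 by $34,750, which is 7 full-or-partial $5,000 increments; reduction = 7 × $22 = $154, leaving $46.
Tuition Credit: income exceeds $95,100 by $23,550, which is 48 full-or-partial $500 increments; reduction = 48 × $35 = $1,680, leaving $542.
Earned Income Credit: $118,650 is below the $136,000 cutoff, so the full $4,200 applies.
Total: $46 + $542 + $4,200 = $4,788.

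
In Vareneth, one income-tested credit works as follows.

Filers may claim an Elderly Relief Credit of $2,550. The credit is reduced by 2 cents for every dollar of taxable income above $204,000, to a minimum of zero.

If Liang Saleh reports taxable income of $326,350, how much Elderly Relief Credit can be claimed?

$103

Elderly Relief Credit: 2% of the $122,350 excess over $204,000 is $2,447; credit = $2,550 − $2,447 = $103.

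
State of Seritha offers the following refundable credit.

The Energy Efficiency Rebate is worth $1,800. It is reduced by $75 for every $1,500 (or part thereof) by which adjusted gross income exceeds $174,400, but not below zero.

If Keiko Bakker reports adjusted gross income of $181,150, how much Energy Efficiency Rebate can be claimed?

$1,425

Energy Efficiency Rebate: income exceeds $174,400 by $6,750, which is 5 full-or-partial $1,500 increments; reduction = 5 × $75 = $375, leaving $1,425.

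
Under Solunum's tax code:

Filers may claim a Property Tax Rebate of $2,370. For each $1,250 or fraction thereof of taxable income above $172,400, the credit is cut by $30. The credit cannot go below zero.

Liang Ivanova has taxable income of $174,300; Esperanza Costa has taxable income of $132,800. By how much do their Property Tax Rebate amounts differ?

Liang ($174,300): Property Tax Rebate: income exceeds $172,400 by $1,900, which is 2 full-or-partial $1,250 increments; reduction = 2 × $30 = $60, leaving $2,310.
Esperanza ($132,800): Property Tax Rebate: $132,800 is at or below the $172,400 threshold, so the full $2,370 applies.
Difference: |$2,310 − $2,370| = $60.

$60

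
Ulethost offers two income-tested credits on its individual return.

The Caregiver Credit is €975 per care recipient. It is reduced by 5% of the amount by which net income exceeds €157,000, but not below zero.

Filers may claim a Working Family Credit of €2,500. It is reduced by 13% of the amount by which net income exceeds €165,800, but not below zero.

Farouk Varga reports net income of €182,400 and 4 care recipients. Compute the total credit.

Caregiver Credit: base = 4 × €975 = €3,900. 5% of the €25,400 excess over €157,000 is €1,270; credit = €3,900 − €1,270 = €2,630.
Working Family Credit: 13% of the €16,600 excess over €165,800 is €2,158; credit = €2,500 − €2,158 = €342.
Total: €2,630 + €342 = €2,972.

€2,972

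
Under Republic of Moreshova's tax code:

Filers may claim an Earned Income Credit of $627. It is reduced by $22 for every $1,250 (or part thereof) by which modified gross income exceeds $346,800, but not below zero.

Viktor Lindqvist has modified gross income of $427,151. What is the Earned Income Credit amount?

$0

Earned Income Credit: income exceeds $346,800 by $80,351 → 65 increments × $22 = $1,430 ≥ base, so the credit is $0.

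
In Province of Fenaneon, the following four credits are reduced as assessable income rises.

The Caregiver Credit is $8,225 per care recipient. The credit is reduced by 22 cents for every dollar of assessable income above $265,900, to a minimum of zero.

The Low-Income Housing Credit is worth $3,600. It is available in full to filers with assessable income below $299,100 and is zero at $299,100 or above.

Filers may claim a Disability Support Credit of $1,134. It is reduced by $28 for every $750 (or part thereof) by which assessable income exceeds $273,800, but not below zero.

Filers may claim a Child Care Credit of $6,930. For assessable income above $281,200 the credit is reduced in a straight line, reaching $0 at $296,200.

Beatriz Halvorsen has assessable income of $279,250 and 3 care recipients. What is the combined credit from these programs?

Caregiver Credit: base = 3 × $8,225 = $24,675. 22% of the $13,350 excess over $265,900 is $2,937; credit = $24,675 − $2,937 = $21,738.
Low-Income Housing Credit: $279,250 is below the $299,100 cutoff, so the full $3,600 applies.
Disability Support Credit: income exceeds $273,800 by $5,450, which is 8 full-or-partial $750 increments; reduction = 8 × $28 = $224, leaving $910.
Child Care Credit: $279,250 is at or below the $281,200 threshold, so the full $6,930 applies.
Total: $21,738 + $3,600 + $910 + $6,930 = $33,178.

$33,178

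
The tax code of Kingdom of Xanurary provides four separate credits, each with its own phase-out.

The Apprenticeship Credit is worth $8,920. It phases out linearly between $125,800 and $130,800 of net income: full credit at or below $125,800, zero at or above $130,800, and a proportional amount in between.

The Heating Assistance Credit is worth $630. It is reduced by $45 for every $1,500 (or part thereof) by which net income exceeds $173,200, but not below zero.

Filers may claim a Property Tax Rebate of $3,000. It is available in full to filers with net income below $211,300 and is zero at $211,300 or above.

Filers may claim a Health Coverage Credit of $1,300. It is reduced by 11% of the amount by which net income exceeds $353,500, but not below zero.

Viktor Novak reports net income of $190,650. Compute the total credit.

Apprenticeship Credit: $190,650 is at or above $130,800, so the credit is $0.
Heating Assistance Credit: income exceeds $173,200 by $17,450, which is 12 full-or-partial $1,500 increments; reduction = 12 × $45 = $540, leaving $90.
Property Tax Rebate: $190,650 is below the $211,300 cutoff, so the full $3,000 applies.
Health Coverage Credit: $190,650 is at or below the $353,500 threshold, so the full $1,300 applies.
Total: $0 + $90 + $3,000 + $1,300 = $4,390.

$4,390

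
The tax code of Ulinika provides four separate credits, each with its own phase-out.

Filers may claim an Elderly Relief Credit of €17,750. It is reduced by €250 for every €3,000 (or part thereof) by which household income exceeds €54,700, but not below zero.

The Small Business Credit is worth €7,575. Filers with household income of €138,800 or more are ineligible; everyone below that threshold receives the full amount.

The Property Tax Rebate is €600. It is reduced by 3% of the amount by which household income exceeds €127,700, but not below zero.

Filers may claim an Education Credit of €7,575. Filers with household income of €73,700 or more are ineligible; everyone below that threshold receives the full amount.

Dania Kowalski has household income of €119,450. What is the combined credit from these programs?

€20,425

Elderly Relief Credit: income exceeds €54,700 by €64,750, which is 22 full-or-partial €3,000 increments; reduction = 22 × €250 = €5,500, leaving €12,250.
Small Business Credit: €119,450 is below the €138,800 cutoff, so the full €7,575 applies.
Property Tax Rebate: €119,450 is at or below the €127,700 threshold, so the full €600 applies.
Education Credit: €119,450 meets or exceeds the €73,700 cutoff, so the credit is €0.
Total: €12,250 + €7,575 + €600 + €0 = €20,425.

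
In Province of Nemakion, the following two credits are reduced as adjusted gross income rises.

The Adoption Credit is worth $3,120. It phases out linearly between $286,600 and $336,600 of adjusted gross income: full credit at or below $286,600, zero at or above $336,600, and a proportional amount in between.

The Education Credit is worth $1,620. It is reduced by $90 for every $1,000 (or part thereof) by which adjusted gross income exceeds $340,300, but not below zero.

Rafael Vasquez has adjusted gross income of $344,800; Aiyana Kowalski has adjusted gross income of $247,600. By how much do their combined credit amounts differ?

$3,570

Rafael ($344,800): Adoption Credit: $344,800 is at or above $336,600, so the credit is $0. Education Credit: income exceeds $340,300 by $4,500, which is 5 full-or-partial $1,000 increments; reduction = 5 × $90 = $450, leaving $1,170. total $0 + $1,170 = $1,170
Aiyana ($247,600): Adoption Credit: $247,600 is at or below the $286,600 threshold, so the full $3,120 applies. Education Credit: $247,600 is at or below the $340,300 threshold, so the full $1,620 applies. total $3,120 + $1,620 = $4,740
Difference: |$1,170 − $4,740| = $3,570.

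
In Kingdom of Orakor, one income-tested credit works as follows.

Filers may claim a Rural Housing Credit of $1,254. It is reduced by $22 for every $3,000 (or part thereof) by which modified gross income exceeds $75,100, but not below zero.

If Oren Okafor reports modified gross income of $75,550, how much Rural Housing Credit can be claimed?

Rural Housing Credit: income exceeds $75,100 by $450, which is 1 full-or-partial $3,000 increment; reduction = 1 × $22 = $22, leaving $1,232.

$1,232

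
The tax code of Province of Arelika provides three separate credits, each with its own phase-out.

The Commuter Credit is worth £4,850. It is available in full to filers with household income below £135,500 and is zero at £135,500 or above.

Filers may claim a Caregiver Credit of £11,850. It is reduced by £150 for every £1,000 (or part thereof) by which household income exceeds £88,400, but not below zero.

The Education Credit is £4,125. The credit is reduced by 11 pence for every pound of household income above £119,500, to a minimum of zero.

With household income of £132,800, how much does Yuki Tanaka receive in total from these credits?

Commuter Credit: £132,800 is below the £135,500 cutoff, so the full £4,850 applies.
Caregiver Credit: income exceeds £88,400 by £44,400, which is 45 full-or-partial £1,000 increments; reduction = 45 × £150 = £6,750, leaving £5,100.
Education Credit: 11% of the £13,300 excess over £119,500 is £1,463; credit = £4,125 − £1,463 = £2,662.
Total: £4,850 + £5,100 + £2,662 = £12,612.

£12,612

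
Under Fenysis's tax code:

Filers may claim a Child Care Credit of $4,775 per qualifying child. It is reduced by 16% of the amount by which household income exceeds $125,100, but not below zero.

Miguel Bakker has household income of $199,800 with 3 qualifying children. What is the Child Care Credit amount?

$2,373

Child Care Credit: base = 3 × $4,775 = $14,325. 16% of the $74,700 excess over $125,100 is $11,952; credit = $14,325 − $11,952 = $2,373.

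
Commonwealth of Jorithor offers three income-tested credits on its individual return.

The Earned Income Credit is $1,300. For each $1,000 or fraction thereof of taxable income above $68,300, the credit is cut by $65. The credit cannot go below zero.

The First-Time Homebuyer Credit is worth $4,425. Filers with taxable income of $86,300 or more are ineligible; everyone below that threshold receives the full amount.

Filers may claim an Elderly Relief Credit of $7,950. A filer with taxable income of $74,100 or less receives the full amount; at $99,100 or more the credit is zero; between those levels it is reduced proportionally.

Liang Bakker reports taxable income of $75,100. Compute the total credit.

Earned Income Credit: income exceeds $68,300 by $6,800, which is 7 full-or-partial $1,000 increments; reduction = 7 × $65 = $455, leaving $845.
First-Time Homebuyer Credit: $75,100 is below the $86,300 cutoff, so the full $4,425 applies.
Elderly Relief Credit: $75,100 is $1,000 into a $25,000 phase-out range, leaving 24,000/25,000 of the credit: $7,950 × 24,000/25,000 = $7,632.
Total: $845 + $4,425 + $7,632 = $12,902.

$12,902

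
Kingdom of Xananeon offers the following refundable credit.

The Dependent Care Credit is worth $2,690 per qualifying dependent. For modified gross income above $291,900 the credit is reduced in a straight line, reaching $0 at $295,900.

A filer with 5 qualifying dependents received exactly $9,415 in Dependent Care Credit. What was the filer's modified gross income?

$293,100

Full credit = 5 × $2,690 = $13,450.
$9,415 is 9,415/13,450 of the full $13,450, so 4,035/13,450 of the $4,000 range has been used: income = $291,900 + $4,000 × 4,035/13,450 = $293,100.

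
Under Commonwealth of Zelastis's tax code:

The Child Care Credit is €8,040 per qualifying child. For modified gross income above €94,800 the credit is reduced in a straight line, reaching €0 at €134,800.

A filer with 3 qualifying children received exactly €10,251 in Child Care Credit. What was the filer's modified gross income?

€117,800

Full credit = 3 × €8,040 = €24,120.
€10,251 is 10,251/24,120 of the full €24,120, so 13,869/24,120 of the €40,000 range has been used: income = €94,800 + €40,000 × 13,869/24,120 = €117,800.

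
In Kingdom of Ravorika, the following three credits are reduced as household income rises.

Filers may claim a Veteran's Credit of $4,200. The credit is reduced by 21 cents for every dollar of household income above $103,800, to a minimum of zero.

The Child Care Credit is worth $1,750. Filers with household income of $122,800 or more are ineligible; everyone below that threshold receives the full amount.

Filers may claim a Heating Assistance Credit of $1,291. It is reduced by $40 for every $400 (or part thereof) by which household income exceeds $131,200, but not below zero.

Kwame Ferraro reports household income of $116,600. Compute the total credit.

Veteran's Credit: 21% of the $12,800 excess over $103,800 is $2,688; credit = $4,200 − $2,688 = $1,512.
Child Care Credit: $116,600 is below the $122,800 cutoff, so the full $1,750 applies.
Heating Assistance Credit: $116,600 is at or below the $131,200 threshold, so the full $1,291 applies.
Total: $1,512 + $1,750 + $1,291 = $4,553.

$4,553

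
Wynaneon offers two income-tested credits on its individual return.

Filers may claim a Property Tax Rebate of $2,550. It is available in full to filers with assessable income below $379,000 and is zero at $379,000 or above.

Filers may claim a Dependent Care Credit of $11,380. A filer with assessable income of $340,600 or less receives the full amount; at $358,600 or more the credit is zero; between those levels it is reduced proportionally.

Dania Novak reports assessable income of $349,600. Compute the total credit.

$8,240

Property Tax Rebate: $349,600 is below the $379,000 cutoff, so the full $2,550 applies.
Dependent Care Credit: $349,600 is $9,000 into a $18,000 phase-out range, leaving 9,000/18,000 of the credit: $11,380 × 9,000/18,000 = $5,690.
Total: $2,550 + $5,690 = $8,240.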